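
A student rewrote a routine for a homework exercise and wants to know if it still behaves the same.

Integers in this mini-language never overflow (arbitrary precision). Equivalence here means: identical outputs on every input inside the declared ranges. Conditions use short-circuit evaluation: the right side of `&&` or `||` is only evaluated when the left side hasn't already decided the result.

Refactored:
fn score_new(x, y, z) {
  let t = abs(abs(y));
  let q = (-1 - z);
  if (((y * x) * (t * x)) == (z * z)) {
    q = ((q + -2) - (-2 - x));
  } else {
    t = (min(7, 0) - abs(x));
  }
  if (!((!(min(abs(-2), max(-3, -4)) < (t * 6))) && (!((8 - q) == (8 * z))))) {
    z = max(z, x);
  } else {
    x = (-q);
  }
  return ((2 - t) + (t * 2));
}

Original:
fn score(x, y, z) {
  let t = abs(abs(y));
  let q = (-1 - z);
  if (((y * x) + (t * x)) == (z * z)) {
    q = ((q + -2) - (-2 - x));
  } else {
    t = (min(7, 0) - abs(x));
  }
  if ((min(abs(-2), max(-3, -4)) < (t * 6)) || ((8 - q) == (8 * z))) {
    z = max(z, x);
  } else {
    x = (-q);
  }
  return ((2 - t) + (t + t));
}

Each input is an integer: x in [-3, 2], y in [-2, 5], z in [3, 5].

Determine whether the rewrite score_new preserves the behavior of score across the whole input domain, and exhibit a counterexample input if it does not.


The rewrite breaks on x=-3, y=1, z=3, where the results are -1 and 3.
score: t = 1; q = -4; (((y * x) + (t * x)) == (z * z)) -> false; t = -3; ((min(abs(-2), max(-3, -4)) < (t * 6)) || ((8 - q) == (8 * z))) -> false; x = 4; return -1
score_new: t = 1; q = -4; (((y * x) * (t * x)) == (z * z)) -> true; q = -7; (!((!(min(abs(-2), max(-3, -4)) < (t * 6))) && (!((8 - q) == (8 * z))))) -> true; z = 3; return 3
verdict: not equivalent; witness: x=-3, y=1, z=3


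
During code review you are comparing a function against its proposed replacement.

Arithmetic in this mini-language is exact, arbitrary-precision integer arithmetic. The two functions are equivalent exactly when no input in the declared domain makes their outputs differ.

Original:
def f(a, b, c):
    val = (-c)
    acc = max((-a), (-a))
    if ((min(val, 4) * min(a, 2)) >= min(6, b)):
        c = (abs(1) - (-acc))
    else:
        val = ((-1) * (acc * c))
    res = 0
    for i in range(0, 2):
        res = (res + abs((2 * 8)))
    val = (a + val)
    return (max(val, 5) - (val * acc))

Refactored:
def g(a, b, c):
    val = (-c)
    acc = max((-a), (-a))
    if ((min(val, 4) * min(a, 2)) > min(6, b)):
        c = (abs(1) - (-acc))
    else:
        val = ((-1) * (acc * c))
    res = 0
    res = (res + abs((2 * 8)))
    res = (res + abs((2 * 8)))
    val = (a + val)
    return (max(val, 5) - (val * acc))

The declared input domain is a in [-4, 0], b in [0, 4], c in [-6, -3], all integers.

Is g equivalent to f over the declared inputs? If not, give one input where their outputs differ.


The rewrite breaks on a=0, b=0, c=-6, where the results are 6 and 5.
f: val := 6 | acc := 0 | ((min(val, 4) * min(a, 2)) >= min(6, b)): true | c := 1 | res := 0 | iter i=0: | res := 16 | iter i=1: | res := 32 | val := 6 | result 6
g: val := 6 | acc := 0 | ((min(val, 4) * min(a, 2)) > min(6, b)): false | val := 0 | res := 0 | res := 16 | res := 32 | val := 0 | result 5
verdict: not equivalent; witness: a=0, b=0, c=-6


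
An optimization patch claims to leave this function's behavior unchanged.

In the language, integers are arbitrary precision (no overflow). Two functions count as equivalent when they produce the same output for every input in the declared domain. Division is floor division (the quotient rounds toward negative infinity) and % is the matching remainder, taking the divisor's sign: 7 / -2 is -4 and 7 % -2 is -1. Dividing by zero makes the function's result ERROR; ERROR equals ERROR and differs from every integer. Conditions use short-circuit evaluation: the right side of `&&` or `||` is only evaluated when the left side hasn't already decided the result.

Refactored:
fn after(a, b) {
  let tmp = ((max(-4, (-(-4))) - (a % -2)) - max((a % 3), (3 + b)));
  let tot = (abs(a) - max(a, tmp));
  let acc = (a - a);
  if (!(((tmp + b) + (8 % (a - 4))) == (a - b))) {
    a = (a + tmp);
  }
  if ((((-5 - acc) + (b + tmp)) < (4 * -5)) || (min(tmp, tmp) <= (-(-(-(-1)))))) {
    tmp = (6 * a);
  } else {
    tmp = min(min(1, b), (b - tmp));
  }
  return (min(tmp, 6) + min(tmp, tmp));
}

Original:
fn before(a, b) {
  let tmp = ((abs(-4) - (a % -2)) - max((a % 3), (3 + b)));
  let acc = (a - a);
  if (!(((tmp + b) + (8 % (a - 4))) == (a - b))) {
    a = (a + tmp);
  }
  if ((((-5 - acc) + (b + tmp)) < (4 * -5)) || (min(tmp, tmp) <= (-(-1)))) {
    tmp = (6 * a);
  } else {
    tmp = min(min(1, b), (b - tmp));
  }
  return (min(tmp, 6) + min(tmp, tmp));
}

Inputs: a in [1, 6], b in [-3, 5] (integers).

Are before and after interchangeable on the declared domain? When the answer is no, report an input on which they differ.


Side by side, the visible changes include: arithmetic usage differs; also min/max/abs usage differs; also constant usage differs; also statement counts differ; also local variable names differ.
One worked example (a=6, b=3) — before: tmp=-2, then acc=0, then (!(((tmp + b) + (8 % (a - 4))) == (a - b))) is true, then a=4, then ((((-5 - acc) + (b + tmp)) < (4 * -5)) || (min(tmp, tmp) <= (-(-1)))) is true, then tmp=24, then returns 30; after: tmp=-2, then tot=0, then acc=0, then (!(((tmp + b) + (8 % (a - 4))) == (a - b))) is true, then a=4, then ((((-5 - acc) + (b + tmp)) < (4 * -5)) || (min(tmp, tmp) <= (-(-(-(-1)))))) is true, then tmp=24, then returns 30; agreement on 30.
An exhaustive pass over the 54 declared inputs shows identical outputs.
verdict: equivalent


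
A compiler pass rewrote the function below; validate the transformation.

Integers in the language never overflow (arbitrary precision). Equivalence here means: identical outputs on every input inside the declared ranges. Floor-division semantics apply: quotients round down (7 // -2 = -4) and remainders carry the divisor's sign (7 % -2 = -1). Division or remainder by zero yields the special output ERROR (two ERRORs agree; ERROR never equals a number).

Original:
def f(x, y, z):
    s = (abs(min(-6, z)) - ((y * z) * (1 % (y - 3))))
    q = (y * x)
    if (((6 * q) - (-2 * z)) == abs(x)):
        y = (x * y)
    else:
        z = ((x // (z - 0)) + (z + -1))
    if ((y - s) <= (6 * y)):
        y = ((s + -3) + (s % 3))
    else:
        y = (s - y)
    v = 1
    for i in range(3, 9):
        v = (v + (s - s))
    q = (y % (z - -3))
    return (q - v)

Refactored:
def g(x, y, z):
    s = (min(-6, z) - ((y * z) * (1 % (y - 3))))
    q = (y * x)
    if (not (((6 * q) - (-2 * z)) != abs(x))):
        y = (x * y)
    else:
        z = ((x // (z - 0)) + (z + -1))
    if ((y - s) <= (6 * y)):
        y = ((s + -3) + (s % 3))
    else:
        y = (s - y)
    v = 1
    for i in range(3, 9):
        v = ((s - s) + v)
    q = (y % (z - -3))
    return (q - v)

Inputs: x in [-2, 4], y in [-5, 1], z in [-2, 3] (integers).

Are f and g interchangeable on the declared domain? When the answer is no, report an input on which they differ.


These are not equivalent — on x=-2, y=-4, z=-1 the outputs split (-1 vs 0).
f: s := 30 | q := 8 | (((6 * q) - (-2 * z)) == abs(x)): false | z := 0 | ((y - s) <= (6 * y)): true | y := 27 | v := 1 | iter i=3: | v := 1 | iter i=4: | v := 1 | iter i=5: | v := 1 | iter i=6: | v := 1 | iter i=7: | v := 1 | iter i=8: | v := 1 | q := 0 | result -1
g: s := 18 | q := 8 | (not (((6 * q) - (-2 * z)) != abs(x))): false | z := 0 | ((y - s) <= (6 * y)): false | y := 22 | v := 1 | iter i=3: | v := 1 | iter i=4: | v := 1 | iter i=5: | v := 1 | iter i=6: | v := 1 | iter i=7: | v := 1 | iter i=8: | v := 1 | q := 1 | result 0
verdict: not equivalent; witness: x=-2, y=-4, z=-1


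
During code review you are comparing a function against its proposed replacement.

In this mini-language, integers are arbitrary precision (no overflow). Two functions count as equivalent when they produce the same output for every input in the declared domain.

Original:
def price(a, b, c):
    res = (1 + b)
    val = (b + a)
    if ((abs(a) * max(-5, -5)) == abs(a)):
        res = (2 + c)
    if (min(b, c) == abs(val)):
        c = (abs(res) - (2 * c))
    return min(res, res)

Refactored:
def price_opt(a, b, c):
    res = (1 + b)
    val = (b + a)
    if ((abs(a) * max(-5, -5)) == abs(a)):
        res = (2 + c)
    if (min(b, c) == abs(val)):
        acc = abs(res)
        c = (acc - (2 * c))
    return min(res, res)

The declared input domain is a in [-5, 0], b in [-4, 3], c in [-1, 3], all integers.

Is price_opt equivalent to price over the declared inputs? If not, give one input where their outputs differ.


Differences: statement counts differ, local variable names differ — yet all 240 inputs agree.
verdict: equivalent


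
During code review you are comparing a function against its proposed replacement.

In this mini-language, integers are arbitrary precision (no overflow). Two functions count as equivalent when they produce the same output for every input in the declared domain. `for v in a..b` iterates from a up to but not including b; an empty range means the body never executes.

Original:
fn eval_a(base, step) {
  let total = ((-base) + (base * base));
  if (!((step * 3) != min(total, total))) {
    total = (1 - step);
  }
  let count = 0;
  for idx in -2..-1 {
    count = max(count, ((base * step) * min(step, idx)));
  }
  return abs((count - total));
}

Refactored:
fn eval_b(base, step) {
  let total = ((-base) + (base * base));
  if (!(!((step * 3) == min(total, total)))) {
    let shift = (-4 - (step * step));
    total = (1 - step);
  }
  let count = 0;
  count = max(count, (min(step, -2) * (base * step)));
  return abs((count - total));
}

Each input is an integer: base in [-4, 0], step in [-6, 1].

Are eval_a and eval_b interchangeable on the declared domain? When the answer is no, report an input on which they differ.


Behavior is preserved: although comparison usage differs, boolean connective usage differs, local variable names differ, loop structure differs, constant usage differs, arithmetic usage differs, the outputs never diverge.
As a probe, take base=-3, step=-3: eval_a runs total=12, then (!((step * 3) != min(total, total))) is false, then count=0, then (idx=-2), then count=0, then returns 12; eval_b runs total=12, then (!(!((step * 3) == min(total, total)))) is false, then count=0, then count=0, then returns 12; both end at 12.
Across all 40 domain points the two functions coincide.
verdict: equivalent


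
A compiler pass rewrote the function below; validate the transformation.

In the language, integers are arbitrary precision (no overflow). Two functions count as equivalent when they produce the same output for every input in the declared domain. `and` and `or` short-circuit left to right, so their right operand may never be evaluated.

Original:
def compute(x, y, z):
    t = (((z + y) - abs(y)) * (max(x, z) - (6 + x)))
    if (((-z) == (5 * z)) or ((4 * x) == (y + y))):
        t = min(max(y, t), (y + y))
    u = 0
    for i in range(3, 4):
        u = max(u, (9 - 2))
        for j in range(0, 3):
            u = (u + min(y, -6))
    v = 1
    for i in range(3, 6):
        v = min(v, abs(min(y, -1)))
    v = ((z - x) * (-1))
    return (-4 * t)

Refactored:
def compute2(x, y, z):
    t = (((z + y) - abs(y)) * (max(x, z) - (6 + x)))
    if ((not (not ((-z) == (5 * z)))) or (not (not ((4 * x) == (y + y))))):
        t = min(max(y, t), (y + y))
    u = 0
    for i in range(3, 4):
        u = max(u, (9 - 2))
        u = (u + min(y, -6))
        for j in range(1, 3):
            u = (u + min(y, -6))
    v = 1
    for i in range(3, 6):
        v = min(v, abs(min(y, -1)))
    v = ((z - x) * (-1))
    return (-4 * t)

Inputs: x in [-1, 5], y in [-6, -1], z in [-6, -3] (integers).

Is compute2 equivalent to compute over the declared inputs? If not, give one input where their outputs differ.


This is a faithful refactor — loop structure differs; also arithmetic usage differs; also statement counts differ; also boolean connective usage differs; also constant usage differs; also min/max/abs usage differs, but the computed results match everywhere.
One worked example (x=3, y=-5, z=-6) — compute: t := 96 | (((-z) == (5 * z)) or ((4 * x) == (y + y))): false | u := 0 | iter i=3: | u := 7 | iter j=0: | u := 1 | iter j=1: | u := -5 | iter j=2: | u := -11 | v := 1 | iter i=3: | v := 1 | iter i=4: | v := 1 | iter i=5: | v := 1 | v := 9 | result -384; compute2: t := 96 | ((not (not ((-z) == (5 * z)))) or (not (not ((4 * x) == (y + y))))): false | u := 0 | iter i=3: | u := 7 | u := 1 | iter j=1: | u := -5 | iter j=2: | u := -11 | v := 1 | iter i=3: | v := 1 | iter i=4: | v := 1 | iter i=5: | v := 1 | v := 9 | result -384; agreement on -384.
Sweeping the whole domain (168 inputs) finds no disagreement.
verdict: equivalent


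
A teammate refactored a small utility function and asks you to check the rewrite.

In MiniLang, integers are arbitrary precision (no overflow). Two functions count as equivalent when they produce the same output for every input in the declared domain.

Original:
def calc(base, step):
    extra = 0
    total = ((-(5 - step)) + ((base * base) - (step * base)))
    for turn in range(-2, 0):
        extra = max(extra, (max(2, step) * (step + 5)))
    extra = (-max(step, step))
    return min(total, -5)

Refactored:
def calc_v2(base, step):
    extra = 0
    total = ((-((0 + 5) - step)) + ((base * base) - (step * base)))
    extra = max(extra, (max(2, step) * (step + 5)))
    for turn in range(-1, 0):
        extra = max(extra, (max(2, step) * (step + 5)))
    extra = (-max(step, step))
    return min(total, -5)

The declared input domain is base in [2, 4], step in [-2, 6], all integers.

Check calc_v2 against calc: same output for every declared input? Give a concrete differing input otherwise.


This is a faithful refactor — constant usage differs, plus statement counts differ, plus loop structure differs, plus min/max/abs usage differs, plus arithmetic usage differs, but the computed results match everywhere.
As a probe, take base=2, step=6: calc runs extra becomes 0; next total becomes -7; next at turn=-2:; next extra becomes 66; next at turn=-1:; next extra becomes 66; next extra becomes -6; next final value -7; calc_v2 runs extra becomes 0; next total becomes -7; next extra becomes 66; next at turn=-1:; next extra becomes 66; next extra becomes -6; next final value -7; both end at -7.
Across all 27 domain points the two functions coincide.
verdict: equivalent


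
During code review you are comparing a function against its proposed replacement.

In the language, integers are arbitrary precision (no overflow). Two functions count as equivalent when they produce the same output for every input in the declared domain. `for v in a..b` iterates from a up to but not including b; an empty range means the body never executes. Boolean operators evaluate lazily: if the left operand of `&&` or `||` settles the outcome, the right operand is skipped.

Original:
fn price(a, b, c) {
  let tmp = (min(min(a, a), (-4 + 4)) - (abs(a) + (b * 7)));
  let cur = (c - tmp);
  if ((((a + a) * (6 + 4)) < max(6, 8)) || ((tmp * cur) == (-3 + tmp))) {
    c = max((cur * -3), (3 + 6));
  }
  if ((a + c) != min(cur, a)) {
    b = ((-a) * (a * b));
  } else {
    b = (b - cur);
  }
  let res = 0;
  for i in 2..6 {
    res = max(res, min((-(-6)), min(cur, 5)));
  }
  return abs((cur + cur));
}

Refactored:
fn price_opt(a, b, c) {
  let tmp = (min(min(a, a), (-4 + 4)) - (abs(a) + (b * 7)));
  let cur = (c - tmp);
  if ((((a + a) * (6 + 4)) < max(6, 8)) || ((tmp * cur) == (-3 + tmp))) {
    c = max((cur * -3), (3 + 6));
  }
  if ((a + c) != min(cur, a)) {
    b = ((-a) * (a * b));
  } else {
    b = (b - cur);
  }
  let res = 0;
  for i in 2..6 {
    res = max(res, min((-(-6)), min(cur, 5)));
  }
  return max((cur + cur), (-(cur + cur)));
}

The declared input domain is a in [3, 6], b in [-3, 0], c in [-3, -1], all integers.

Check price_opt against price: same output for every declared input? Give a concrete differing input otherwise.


Differences: arithmetic usage differs; min/max/abs usage differs — yet all 48 inputs agree.
verdict: equivalent


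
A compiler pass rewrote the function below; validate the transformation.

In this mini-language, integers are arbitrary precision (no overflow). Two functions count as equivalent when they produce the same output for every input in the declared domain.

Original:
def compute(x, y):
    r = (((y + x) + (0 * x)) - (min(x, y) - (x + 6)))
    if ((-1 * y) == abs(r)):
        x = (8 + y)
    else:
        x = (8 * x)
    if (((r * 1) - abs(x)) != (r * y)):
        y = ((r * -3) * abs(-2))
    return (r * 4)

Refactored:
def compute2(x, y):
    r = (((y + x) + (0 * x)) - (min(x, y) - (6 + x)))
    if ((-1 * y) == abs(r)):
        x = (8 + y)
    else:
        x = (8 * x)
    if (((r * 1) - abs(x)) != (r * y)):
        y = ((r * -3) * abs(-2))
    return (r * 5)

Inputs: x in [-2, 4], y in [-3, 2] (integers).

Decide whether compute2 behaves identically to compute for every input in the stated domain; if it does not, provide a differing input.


Evaluate both at x=-2, y=-3.
compute: r=2, then ((-1 * y) == abs(r)) is false, then x=-16, then (((r * 1) - abs(x)) != (r * y)) is true, then y=-12, then returns 8
compute2: r=2, then ((-1 * y) == abs(r)) is false, then x=-16, then (((r * 1) - abs(x)) != (r * y)) is true, then y=-12, then returns 10
8 against 10: the behavior changed.
verdict: not equivalent; witness: x=-2, y=-3


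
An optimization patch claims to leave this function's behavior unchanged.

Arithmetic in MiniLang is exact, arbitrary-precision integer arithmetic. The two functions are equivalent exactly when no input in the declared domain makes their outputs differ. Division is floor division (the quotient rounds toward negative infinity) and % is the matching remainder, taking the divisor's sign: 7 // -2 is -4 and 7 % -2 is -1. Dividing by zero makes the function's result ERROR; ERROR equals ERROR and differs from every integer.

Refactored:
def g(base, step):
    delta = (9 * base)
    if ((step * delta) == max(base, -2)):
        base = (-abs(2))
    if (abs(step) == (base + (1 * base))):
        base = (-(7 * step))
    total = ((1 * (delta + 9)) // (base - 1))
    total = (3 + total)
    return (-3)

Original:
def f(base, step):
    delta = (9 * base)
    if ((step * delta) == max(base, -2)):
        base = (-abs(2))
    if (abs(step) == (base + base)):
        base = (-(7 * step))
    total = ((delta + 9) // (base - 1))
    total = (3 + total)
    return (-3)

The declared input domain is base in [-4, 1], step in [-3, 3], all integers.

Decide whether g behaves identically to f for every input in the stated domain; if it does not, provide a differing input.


Side by side, the visible changes include: constant usage differs; and arithmetic usage differs.
As a probe, take base=0, step=3: f runs delta=0, then ((step * delta) == max(base, -2)) is true, then base=-2, then (abs(step) == (base + base)) is false, then total=-3, then total=0, then returns -3; g runs delta=0, then ((step * delta) == max(base, -2)) is true, then base=-2, then (abs(step) == (base + (1 * base))) is false, then total=-3, then total=0, then returns -3; both end at -3.
Sweeping the whole domain (42 inputs) finds no disagreement.
verdict: equivalent


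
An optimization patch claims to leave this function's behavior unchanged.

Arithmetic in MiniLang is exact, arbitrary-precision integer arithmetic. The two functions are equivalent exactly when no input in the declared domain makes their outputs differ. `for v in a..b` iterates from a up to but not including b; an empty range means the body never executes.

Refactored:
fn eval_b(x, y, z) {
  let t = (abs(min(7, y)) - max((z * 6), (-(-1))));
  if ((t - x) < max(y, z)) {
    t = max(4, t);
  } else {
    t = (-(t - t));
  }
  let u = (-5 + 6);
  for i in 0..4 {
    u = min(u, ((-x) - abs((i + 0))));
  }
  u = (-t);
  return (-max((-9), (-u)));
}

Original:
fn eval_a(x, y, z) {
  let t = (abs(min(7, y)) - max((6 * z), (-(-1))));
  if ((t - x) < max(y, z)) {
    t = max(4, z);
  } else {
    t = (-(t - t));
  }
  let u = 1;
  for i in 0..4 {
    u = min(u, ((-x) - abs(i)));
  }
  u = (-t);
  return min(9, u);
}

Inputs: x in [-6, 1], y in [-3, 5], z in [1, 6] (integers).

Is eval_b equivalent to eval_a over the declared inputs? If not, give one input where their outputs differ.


Evaluate both at x=-6, y=-3, z=5.
eval_a: t becomes -27; next ((t - x) < max(y, z)) evaluates to true; next t becomes 5; next u becomes 1; next at i=0:; next u becomes 1; next at i=1:; next u becomes 1; next at i=2:; next u becomes 1; next at i=3:; next u becomes 1; next u becomes -5; next final value -5
eval_b: t becomes -27; next ((t - x) < max(y, z)) evaluates to true; next t becomes 4; next u becomes 1; next at i=0:; next u becomes 1; next at i=1:; next u becomes 1; next at i=2:; next u becomes 1; next at i=3:; next u becomes 1; next u becomes -4; next final value -4
-5 and -4 differ, so these are not the same function on this domain.
verdict: not equivalent; witness: x=-6, y=-3, z=5


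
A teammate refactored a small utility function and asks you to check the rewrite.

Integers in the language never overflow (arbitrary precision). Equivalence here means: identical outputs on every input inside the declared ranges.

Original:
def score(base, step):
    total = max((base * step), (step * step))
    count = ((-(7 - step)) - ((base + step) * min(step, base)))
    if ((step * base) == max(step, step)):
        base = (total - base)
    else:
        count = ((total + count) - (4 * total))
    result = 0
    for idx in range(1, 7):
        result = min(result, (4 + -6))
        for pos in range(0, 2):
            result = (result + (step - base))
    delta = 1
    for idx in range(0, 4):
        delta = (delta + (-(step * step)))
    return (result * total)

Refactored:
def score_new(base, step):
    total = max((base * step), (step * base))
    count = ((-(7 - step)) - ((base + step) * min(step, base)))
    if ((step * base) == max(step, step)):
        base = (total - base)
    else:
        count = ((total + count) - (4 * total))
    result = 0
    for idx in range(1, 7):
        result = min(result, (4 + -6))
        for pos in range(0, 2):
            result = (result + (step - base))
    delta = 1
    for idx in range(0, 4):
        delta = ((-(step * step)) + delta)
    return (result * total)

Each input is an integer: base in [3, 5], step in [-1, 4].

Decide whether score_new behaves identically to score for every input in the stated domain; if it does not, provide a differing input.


Not equivalent: base=3, step=-1 separates them (-50 vs 150).
score: total becomes 1; next count becomes -6; next ((step * base) == max(step, step)) evaluates to false; next count becomes -9; next result becomes 0; next at idx=1:; next result becomes -2; next at pos=0:; next result becomes -6; next at pos=1:; next result becomes -10; next at idx=2:; next result becomes -10; next at pos=0:; next result becomes -14; next at pos=1:; next result becomes -18; next at idx=3:; next result becomes -18; next at pos=0:; next result becomes -22; next at pos=1:; next result becomes -26; next at idx=4:; next result becomes -26; next at pos=0:; next result becomes -30; next at pos=1:; next result becomes -34; next at idx=5:; next result becomes -34; next at pos=0:; next result becomes -38; next at pos=1:; next result becomes -42; next at idx=6:; next result becomes -42; next at pos=0:; next result becomes -46; next at pos=1:; next result becomes -50; next delta becomes 1; next at idx=0:; next delta becomes 0; next at idx=1:; next delta becomes -1; next at idx=2:; next delta becomes -2; next at idx=3:; next delta becomes -3; next final value -50
score_new: total becomes -3; next count becomes -6; next ((step * base) == max(step, step)) evaluates to false; next count becomes 3; next result becomes 0; next at idx=1:; next result becomes -2; next at pos=0:; next result becomes -6; next at pos=1:; next result becomes -10; next at idx=2:; next result becomes -10; next at pos=0:; next result becomes -14; next at pos=1:; next result becomes -18; next at idx=3:; next result becomes -18; next at pos=0:; next result becomes -22; next at pos=1:; next result becomes -26; next at idx=4:; next result becomes -26; next at pos=0:; next result becomes -30; next at pos=1:; next result becomes -34; next at idx=5:; next result becomes -34; next at pos=0:; next result becomes -38; next at pos=1:; next result becomes -42; next at idx=6:; next result becomes -42; next at pos=0:; next result becomes -46; next at pos=1:; next result becomes -50; next delta becomes 1; next at idx=0:; next delta becomes 0; next at idx=1:; next delta becomes -1; next at idx=2:; next delta becomes -2; next at idx=3:; next delta becomes -3; next final value 150
verdict: not equivalent; witness: base=3, step=-1


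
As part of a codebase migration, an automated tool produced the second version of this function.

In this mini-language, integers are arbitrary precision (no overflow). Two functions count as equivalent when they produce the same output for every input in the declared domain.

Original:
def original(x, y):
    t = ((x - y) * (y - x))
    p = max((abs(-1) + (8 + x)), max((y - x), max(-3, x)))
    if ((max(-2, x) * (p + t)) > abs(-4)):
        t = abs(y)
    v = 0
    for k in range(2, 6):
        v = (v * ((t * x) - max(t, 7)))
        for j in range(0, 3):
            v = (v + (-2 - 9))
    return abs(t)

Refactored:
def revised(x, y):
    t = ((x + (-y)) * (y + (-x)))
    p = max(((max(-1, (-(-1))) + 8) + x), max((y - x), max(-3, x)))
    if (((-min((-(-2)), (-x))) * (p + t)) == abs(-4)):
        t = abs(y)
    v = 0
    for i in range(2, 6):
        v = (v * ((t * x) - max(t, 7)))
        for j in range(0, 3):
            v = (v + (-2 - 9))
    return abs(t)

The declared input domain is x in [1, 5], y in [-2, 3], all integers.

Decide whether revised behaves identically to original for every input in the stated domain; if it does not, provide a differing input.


These are not equivalent — on x=1, y=-1 the outputs split (1 vs 4).
original: t = -4; p = 10; ((max(-2, x) * (p + t)) > abs(-4)) -> true; t = 1; v = 0; [k=2]; v = 0; [j=0]; v = -11; [j=1]; v = -22; [j=2]; v = -33; [k=3]; v = 198; [j=0]; v = 187; [j=1]; v = 176; [j=2]; v = 165; [k=4]; v = -990; [j=0]; v = -1001; [j=1]; v = -1012; [j=2]; v = -1023; [k=5]; v = 6138; [j=0]; v = 6127; [j=1]; v = 6116; [j=2]; v = 6105; return 1
revised: t = -4; p = 10; (((-min((-(-2)), (-x))) * (p + t)) == abs(-4)) -> false; v = 0; [i=2]; v = 0; [j=0]; v = -11; [j=1]; v = -22; [j=2]; v = -33; [i=3]; v = 363; [j=0]; v = 352; [j=1]; v = 341; [j=2]; v = 330; [i=4]; v = -3630; [j=0]; v = -3641; [j=1]; v = -3652; [j=2]; v = -3663; [i=5]; v = 40293; [j=0]; v = 40282; [j=1]; v = 40271; [j=2]; v = 40260; return 4
verdict: not equivalent; witness: x=1, y=-1


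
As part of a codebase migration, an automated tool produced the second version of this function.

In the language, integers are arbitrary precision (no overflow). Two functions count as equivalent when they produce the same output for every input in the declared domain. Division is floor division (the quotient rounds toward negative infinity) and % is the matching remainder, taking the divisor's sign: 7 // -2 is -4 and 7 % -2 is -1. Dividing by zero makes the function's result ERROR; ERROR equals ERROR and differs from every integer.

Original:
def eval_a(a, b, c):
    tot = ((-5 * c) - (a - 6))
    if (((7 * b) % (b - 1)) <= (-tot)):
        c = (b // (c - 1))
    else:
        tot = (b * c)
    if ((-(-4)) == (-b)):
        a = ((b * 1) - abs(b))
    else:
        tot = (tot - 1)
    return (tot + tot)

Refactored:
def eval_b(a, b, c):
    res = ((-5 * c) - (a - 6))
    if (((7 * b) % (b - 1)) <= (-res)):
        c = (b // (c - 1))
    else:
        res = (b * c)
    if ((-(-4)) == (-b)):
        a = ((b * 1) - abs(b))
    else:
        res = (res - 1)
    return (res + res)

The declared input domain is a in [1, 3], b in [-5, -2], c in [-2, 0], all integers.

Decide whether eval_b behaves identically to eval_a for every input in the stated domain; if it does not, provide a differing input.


Reading the diff, among the changes: local variable names differ.
Spot check at a=2, b=-2, c=-1 — eval_a: tot := 9 | (((7 * b) % (b - 1)) <= (-tot)): false | tot := 2 | ((-(-4)) == (-b)): false | tot := 1 | result 2. eval_b: res := 9 | (((7 * b) % (b - 1)) <= (-res)): false | res := 2 | ((-(-4)) == (-b)): false | res := 1 | result 2. Both give 2.
Checked all 36 inputs in the declared domain: the outputs agree on every one.
verdict: equivalent


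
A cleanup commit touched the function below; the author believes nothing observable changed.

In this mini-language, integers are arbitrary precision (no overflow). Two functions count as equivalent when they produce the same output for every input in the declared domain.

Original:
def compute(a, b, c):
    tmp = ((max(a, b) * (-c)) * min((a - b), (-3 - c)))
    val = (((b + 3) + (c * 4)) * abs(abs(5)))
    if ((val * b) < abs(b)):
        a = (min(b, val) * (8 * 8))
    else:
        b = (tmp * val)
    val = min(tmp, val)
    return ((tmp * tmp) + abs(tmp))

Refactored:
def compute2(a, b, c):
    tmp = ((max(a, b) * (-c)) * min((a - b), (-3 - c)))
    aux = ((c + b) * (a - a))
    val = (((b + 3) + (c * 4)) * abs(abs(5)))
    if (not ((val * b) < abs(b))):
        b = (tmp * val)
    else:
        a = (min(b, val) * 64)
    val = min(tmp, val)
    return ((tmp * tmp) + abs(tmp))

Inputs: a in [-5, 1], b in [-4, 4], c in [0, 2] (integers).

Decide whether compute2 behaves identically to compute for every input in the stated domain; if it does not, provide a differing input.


The two are interchangeable: constant usage differs, plus arithmetic usage differs, plus boolean connective usage differs, plus local variable names differ, plus statement counts differ, and every declared input agrees.
Spot check at a=-5, b=-3, c=0 — compute: tmp = 0; val = 0; ((val * b) < abs(b)) -> true; a = -192; val = 0; return 0. compute2: tmp = 0; aux = 0; val = 0; (not ((val * b) < abs(b))) -> false; a = -192; val = 0; return 0. Both give 0.
Across all 189 domain points the two functions coincide.
verdict: equivalent


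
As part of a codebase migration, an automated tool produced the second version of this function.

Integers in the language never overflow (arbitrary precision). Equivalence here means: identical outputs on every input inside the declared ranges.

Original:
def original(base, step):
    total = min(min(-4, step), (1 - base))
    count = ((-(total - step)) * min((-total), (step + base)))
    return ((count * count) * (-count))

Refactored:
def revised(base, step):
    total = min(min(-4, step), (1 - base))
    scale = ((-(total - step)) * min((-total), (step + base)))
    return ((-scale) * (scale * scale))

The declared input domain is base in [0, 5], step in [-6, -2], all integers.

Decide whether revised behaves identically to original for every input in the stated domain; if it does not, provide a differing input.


Although local variable names differ, 30/30 inputs agree.
verdict: equivalent


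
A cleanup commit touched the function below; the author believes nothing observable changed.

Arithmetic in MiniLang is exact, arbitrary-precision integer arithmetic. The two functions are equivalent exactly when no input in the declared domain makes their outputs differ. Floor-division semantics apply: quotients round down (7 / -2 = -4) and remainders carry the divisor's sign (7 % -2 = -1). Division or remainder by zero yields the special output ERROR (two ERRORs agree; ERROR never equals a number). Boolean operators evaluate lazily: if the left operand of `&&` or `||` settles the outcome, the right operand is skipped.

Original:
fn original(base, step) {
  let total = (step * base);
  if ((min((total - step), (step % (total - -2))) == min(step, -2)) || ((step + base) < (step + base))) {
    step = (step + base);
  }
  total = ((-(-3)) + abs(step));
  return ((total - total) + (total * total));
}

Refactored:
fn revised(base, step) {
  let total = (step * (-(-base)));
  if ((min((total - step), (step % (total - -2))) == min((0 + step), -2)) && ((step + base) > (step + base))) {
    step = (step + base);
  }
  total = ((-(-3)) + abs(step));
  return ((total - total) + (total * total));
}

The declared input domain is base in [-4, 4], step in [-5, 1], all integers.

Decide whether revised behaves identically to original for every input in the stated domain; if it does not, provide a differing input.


At base=-1, step=1: original gives 9, revised gives 16.
verdict: not equivalent; witness: base=-1, step=1


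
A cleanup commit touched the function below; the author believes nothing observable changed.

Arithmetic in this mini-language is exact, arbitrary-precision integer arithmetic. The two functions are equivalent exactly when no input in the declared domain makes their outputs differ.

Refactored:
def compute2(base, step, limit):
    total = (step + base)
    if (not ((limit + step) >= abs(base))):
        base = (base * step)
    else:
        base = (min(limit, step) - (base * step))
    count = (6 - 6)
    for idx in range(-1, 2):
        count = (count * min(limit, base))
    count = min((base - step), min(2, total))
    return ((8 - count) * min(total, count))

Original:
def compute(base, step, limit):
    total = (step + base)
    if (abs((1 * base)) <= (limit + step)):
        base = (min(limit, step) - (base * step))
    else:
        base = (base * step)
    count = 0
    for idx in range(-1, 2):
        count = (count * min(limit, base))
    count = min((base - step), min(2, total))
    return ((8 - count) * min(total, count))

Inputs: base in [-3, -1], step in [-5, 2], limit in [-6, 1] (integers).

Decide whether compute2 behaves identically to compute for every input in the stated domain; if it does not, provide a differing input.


The two are interchangeable: boolean connective usage differs; comparison usage differs; constant usage differs; arithmetic usage differs, and every declared input agrees.
Tracing base=-2, step=-5, limit=1: compute: total=-7, then (abs((1 * base)) <= (limit + step)) is false, then base=10, then count=0, then (idx=-1), then count=0, then (idx=0), then count=0, then (idx=1), then count=0, then count=-7, then returns -105 | compute2: total=-7, then (not ((limit + step) >= abs(base))) is true, then base=10, then count=0, then (idx=-1), then count=0, then (idx=0), then count=0, then (idx=1), then count=0, then count=-7, then returns -105 — matching result -105.
Every one of the 192 inputs gives matching results.
verdict: equivalent


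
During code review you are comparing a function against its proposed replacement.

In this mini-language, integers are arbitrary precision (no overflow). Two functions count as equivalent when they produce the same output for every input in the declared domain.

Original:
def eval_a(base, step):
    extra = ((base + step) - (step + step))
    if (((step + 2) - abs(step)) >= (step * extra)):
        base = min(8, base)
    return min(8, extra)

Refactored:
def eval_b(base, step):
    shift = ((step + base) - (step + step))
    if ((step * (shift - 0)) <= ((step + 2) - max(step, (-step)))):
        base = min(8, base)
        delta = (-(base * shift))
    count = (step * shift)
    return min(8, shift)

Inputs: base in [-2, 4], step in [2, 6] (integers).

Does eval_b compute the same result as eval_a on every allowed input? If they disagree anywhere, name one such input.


Differences: min/max/abs usage differs, plus statement counts differ, plus comparison usage differs, plus arithmetic usage differs, plus local variable names differ, plus constant usage differs — yet all 35 inputs agree.
verdict: equivalent


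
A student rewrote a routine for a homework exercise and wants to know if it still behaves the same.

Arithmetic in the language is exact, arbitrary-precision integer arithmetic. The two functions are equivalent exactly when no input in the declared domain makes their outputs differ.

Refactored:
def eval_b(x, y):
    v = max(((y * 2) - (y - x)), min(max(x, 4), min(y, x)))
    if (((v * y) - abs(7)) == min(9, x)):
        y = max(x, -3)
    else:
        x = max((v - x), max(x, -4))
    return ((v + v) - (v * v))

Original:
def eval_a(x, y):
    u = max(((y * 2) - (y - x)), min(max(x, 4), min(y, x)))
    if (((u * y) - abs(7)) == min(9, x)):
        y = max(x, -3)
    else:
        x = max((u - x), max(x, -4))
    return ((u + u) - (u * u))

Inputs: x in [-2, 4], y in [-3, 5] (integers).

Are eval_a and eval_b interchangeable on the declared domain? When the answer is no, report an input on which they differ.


Side by side, the visible changes include: local variable names differ.
As a probe, take x=3, y=1: eval_a runs u=4, then (((u * y) - abs(7)) == min(9, x)) is false, then x=3, then returns -8; eval_b runs v=4, then (((v * y) - abs(7)) == min(9, x)) is false, then x=3, then returns -8; both end at -8.
Every one of the 63 inputs gives matching results.
verdict: equivalent


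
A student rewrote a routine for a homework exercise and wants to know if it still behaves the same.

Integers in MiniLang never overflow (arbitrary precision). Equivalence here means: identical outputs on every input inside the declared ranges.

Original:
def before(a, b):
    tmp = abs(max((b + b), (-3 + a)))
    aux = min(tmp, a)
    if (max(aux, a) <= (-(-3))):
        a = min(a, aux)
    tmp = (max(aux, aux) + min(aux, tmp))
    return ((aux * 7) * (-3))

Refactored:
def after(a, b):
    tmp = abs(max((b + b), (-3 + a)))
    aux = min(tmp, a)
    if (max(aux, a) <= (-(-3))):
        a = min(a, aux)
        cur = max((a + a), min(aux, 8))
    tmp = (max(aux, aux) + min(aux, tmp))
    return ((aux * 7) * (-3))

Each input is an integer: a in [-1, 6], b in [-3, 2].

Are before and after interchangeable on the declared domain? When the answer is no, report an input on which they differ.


Behavior is preserved: although local variable names differ, and statement counts differ, and constant usage differs, and min/max/abs usage differs, and arithmetic usage differs, the outputs never diverge.
As a probe, take a=0, b=2: before runs tmp := 4 | aux := 0 | (max(aux, a) <= (-(-3))): true | a := 0 | tmp := 0 | result 0; after runs tmp := 4 | aux := 0 | (max(aux, a) <= (-(-3))): true | a := 0 | cur := 0 | tmp := 0 | result 0; both end at 0.
Across all 48 domain points the two functions coincide.
verdict: equivalent


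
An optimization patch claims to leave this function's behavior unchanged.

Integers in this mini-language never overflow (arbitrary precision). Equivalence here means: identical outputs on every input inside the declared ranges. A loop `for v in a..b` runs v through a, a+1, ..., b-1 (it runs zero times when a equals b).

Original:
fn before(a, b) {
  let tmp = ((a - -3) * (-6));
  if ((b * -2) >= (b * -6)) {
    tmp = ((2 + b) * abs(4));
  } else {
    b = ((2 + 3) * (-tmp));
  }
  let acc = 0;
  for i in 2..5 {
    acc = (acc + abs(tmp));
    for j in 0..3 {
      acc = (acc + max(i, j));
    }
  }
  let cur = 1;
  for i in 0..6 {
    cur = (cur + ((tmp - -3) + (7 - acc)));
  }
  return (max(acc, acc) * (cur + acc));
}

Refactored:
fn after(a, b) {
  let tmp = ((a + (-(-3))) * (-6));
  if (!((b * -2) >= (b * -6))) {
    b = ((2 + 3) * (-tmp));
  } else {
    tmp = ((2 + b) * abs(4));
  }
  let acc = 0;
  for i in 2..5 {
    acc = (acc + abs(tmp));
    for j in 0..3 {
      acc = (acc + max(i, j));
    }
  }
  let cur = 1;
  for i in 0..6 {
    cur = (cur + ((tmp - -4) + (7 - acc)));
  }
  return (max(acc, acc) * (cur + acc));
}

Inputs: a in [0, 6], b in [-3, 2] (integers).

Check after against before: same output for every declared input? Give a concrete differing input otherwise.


Run the pair on a=0, b=-3.
before: tmp = -18; ((b * -2) >= (b * -6)) -> false; b = 90; acc = 0; [i=2]; acc = 18; [j=0]; acc = 20; [j=1]; acc = 22; [j=2]; acc = 24; [i=3]; acc = 42; [j=0]; acc = 45; [j=1]; acc = 48; [j=2]; acc = 51; [i=4]; acc = 69; [j=0]; acc = 73; [j=1]; acc = 77; [j=2]; acc = 81; cur = 1; [i=0]; cur = -88; [i=1]; cur = -177; [i=2]; cur = -266; [i=3]; cur = -355; [i=4]; cur = -444; [i=5]; cur = -533; return -36612
after: tmp = -18; (!((b * -2) >= (b * -6))) -> true; b = 90; acc = 0; [i=2]; acc = 18; [j=0]; acc = 20; [j=1]; acc = 22; [j=2]; acc = 24; [i=3]; acc = 42; [j=0]; acc = 45; [j=1]; acc = 48; [j=2]; acc = 51; [i=4]; acc = 69; [j=0]; acc = 73; [j=1]; acc = 77; [j=2]; acc = 81; cur = 1; [i=0]; cur = -87; [i=1]; cur = -175; [i=2]; cur = -263; [i=3]; cur = -351; [i=4]; cur = -439; [i=5]; cur = -527; return -36126
-36612 and -36126 differ, so these are not the same function on this domain.
verdict: not equivalent; witness: a=0, b=-3
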